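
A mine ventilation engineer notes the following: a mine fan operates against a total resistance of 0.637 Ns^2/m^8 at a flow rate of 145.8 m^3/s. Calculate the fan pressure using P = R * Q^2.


Compute Q^2:
Q^2 = 145.8^2 = 21257.64
Compute pressure:
P = R * Q^2 = 0.637 * 21257.64
= 13541.1167 Pa

13541.1167 Pa


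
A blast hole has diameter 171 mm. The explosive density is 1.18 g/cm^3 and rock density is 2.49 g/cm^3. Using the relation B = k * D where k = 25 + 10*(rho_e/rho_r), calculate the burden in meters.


First, compute k:
rho_e / rho_r = 1.18 / 2.49 = 0.4738955823
k = 25 + 10 * 0.4738955823 = 29.73895582
Then, compute burden:
B = k * D / 1000 = 29.73895582 * 171 / 1000
= 5085.361446 / 1000
= 5.0854 m

5.0854 m


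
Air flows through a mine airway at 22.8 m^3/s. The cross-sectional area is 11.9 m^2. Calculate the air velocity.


1.916 m/s

Velocity = flow rate / cross-sectional area
= 22.8 / 11.9
= 1.916 m/s


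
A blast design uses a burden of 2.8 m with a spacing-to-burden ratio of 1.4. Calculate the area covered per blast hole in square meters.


10.976 m^2

First, find the spacing:
Spacing = burden * ratio = 2.8 * 1.4
= 3.92 m
Then, calculate the area:
Area = burden * spacing = 2.8 * 3.92
= 10.976 m^2


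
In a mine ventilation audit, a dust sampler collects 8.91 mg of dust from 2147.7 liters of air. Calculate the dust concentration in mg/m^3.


Convert liters to m^3: 1 m^3 = 1000 L
Concentration = mass / volume * 1000
= 8.91 / 2147.7 * 1000
= 0.00414862411 * 1000
= 4.1486 mg/m^3

4.1486 mg/m^3


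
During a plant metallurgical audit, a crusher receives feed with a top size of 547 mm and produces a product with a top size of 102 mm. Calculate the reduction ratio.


Reduction ratio = feed size / product size
= 547 / 102
= 5.3627

5.3627


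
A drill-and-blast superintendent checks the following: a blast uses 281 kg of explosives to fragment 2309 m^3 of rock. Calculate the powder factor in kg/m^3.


Powder factor = explosive mass / rock volume
= 281 / 2309
= 0.1217 kg/m^3

0.1217 kg/m^3


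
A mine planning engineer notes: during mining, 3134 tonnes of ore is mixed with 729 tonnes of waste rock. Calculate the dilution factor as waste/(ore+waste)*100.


18.8713%

Total material = ore + waste
= 3134 + 729 = 3863 tonnes
Dilution = waste / total * 100
= 729 / 3863 * 100
= 0.1887134352 * 100
= 18.8713%


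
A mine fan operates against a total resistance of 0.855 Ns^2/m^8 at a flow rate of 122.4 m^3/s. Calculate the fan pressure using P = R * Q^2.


12809.4048 Pa

Compute Q^2:
Q^2 = 122.4^2 = 14981.76
Compute pressure:
P = R * Q^2 = 0.855 * 14981.76
= 12809.4048 Pa


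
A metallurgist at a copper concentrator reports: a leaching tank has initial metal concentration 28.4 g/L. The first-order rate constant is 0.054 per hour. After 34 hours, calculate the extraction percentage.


Compute the exponent:
-k * t = -0.054 * 34 = -1.836
Remaining concentration:
C = 28.4 * exp(-1.836)
= 28.4 * 0.159453968
= 4.528492693 g/L
Extracted = 28.4 - 4.528492693 = 23.87150731 g/L
Extraction % = 23.87150731 / 28.4 * 100
= 84.0546%

84.0546%


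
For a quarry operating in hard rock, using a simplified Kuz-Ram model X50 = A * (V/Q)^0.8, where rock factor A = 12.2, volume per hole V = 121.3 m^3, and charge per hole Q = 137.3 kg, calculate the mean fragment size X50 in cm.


11.0487 cm

Compute V/Q:
V/Q = 121.3 / 137.3 = 0.8834668609
Raise to the power 0.8:
(V/Q)^0.8 = 0.8834668609^0.8 = 0.905632941
Multiply by A:
X50 = 12.2 * 0.905632941
= 11.0487 cm


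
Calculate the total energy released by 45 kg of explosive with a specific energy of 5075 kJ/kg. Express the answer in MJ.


228.375 MJ

Energy = mass * specific_energy / 1000
= 45 * 5075 / 1000
= 228375 / 1000
= 228.375 MJ


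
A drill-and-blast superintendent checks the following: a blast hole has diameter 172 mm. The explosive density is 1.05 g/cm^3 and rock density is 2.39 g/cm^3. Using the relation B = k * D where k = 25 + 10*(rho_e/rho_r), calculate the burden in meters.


5.0556 m

First, compute k:
rho_e / rho_r = 1.05 / 2.39 = 0.4393305439
k = 25 + 10 * 0.4393305439 = 29.39330544
Then, compute burden:
B = k * D / 1000 = 29.39330544 * 172 / 1000
= 5055.648536 / 1000
= 5.0556 m


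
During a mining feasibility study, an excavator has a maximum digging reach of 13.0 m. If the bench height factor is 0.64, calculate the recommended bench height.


Bench height = reach * factor
= 13.0 * 0.64
= 8.32 m

8.32 m


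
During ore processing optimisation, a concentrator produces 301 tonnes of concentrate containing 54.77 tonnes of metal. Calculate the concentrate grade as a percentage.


18.196%

Grade = (metal in concentrate / concentrate mass) * 100
= (54.77 / 301) * 100
= 0.1819601329 * 100
= 18.196%


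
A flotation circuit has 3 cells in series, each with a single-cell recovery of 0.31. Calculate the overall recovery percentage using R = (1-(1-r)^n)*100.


Complement of single-cell recovery:
1 - r = 1 - 0.31 = 0.69
Raise to power n:
(1 - r)^3 = 0.69^3 = 0.328509
Overall recovery:
R = (1 - 0.328509) * 100
= 67.1491%

67.1491%


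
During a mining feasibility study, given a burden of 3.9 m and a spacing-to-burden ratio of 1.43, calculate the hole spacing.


Spacing = burden * ratio
= 3.9 * 1.43
= 5.577 m

5.577 m


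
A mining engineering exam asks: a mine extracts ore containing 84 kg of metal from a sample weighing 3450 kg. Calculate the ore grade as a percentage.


Ore grade = (metal mass / ore mass) * 100
= (84 / 3450) * 100
= 0.02434782609 * 100
= 2.4348%

2.4348%


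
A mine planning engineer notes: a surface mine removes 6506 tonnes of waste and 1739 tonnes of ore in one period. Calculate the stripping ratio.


Stripping ratio = waste tonnage / ore tonnage
= 6506 / 1739
= 3.7412

3.7412


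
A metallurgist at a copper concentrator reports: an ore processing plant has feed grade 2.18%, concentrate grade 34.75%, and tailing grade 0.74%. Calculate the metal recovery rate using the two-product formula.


Using the two-product formula:
R = 100 * c * (f - t) / (f * (c - t))
Numerator = 100 * 34.75 * (2.18 - 0.74)
= 100 * 34.75 * 1.44
= 5004.0
Denominator = 2.18 * (34.75 - 0.74)
= 2.18 * 34.01
= 74.1418
R = 5004.0 / 74.1418
= 67.4923%

67.4923%


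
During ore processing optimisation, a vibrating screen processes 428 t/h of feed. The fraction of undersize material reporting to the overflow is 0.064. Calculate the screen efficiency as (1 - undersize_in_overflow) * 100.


93.6%

Screen efficiency = (1 - fraction of undersize in overflow) * 100
= (1 - 0.064) * 100
= 0.936 * 100
= 93.6%


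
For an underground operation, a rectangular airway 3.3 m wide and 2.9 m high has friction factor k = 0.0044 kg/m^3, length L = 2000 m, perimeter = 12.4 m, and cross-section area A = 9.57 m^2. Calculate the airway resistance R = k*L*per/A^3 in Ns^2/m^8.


0.1245 Ns^2/m^8

Compute the numerator:
k * L * per = 0.0044 * 2000 * 12.4
= 109.12
Compute the denominator:
A^3 = 9.57^3 = 876.467493
Resistance:
R = 109.12 / 876.467493
= 0.1245 Ns^2/m^8


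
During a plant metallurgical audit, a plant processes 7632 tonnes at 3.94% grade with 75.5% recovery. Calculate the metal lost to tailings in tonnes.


Total metal in feed:
= 7632 * 3.94 / 100 = 300.7008 tonnes
Metal recovered:
= 300.7008 * 75.5 / 100 = 227.029104 tonnes
Metal lost to tailings:
= 300.7008 - 227.029104
= 73.6717 tonnes

73.6717 tonnes


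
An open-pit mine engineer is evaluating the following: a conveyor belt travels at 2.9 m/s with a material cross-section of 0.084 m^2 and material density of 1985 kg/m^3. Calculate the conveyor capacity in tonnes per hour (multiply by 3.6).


1740.7656 t/h

Volumetric flow = speed * area
= 2.9 * 0.084 = 0.2436 m^3/s
Mass flow = volumetric * density
= 0.2436 * 1985 = 483.546 kg/s
Convert to t/h: multiply by 3.6
Capacity = 483.546 * 3.6
= 1740.7656 t/h


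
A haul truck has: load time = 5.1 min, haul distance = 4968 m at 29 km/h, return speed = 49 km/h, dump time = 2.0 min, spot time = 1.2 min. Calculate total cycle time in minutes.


24.6619 min

Convert haul speed to m/min: 29 * 1000/60 = 483.3333333 m/min
Haul time = 4968 / 483.3333333 = 10.27862069 min
Convert return speed to m/min: 49 * 1000/60 = 816.6666667 m/min
Return time = 4968 / 816.6666667 = 6.083265306 min
Total cycle time:
= 5.1 + 10.27862069 + 2.0 + 6.083265306 + 1.2
= 24.6619 min


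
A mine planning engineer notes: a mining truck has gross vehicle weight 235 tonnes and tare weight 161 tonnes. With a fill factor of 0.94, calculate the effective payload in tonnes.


69.56 tonnes

Maximum payload = gross - tare
= 235 - 161 = 74 tonnes
Effective payload = max payload * fill factor
= 74 * 0.94
= 69.56 tonnes


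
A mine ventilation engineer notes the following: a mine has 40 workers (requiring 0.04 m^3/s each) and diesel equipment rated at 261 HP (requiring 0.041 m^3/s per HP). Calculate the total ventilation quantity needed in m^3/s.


Airflow for workers:
Q_people = 40 * 0.04 = 1.6 m^3/s
Airflow for diesel equipment:
Q_diesel = 261 * 0.041 = 10.701 m^3/s
Total ventilation:
Q_total = 1.6 + 10.701
= 12.301 m^3/s

12.301 m^3/s


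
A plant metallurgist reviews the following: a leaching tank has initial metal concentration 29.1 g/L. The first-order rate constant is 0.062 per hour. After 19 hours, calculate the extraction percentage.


Compute the exponent:
-k * t = -0.062 * 19 = -1.178
Remaining concentration:
C = 29.1 * exp(-1.178)
= 29.1 * 0.307893911
= 8.959712811 g/L
Extracted = 29.1 - 8.959712811 = 20.14028719 g/L
Extraction % = 20.14028719 / 29.1 * 100
= 69.2106%

69.2106%


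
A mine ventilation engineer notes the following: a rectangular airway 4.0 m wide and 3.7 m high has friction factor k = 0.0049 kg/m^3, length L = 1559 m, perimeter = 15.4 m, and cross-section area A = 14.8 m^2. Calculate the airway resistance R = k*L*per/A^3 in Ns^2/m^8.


0.0363 Ns^2/m^8

Compute the numerator:
k * L * per = 0.0049 * 1559 * 15.4
= 117.64214
Compute the denominator:
A^3 = 14.8^3 = 3241.792
Resistance:
R = 117.64214 / 3241.792
= 0.0363 Ns^2/m^8


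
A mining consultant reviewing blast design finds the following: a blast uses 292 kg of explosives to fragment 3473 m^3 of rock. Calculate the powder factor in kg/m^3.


Powder factor = explosive mass / rock volume
= 292 / 3473
= 0.0841 kg/m^3

0.0841 kg/m^3


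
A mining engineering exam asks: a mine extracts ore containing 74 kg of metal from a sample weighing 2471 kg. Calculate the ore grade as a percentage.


2.9947%

Ore grade = (metal mass / ore mass) * 100
= (74 / 2471) * 100
= 0.02994738972 * 100
= 2.9947%


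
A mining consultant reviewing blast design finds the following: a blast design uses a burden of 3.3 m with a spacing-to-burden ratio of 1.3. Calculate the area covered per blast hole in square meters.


14.157 m^2

First, find the spacing:
Spacing = burden * ratio = 3.3 * 1.3
= 4.29 m
Then, calculate the area:
Area = burden * spacing = 3.3 * 4.29
= 14.157 m^2


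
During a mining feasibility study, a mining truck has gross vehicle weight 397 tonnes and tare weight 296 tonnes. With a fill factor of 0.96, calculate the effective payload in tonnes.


Maximum payload = gross - tare
= 397 - 296 = 101 tonnes
Effective payload = max payload * fill factor
= 101 * 0.96
= 96.96 tonnes

96.96 tonnes


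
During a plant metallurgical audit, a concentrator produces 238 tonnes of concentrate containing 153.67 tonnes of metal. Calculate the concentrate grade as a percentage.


Grade = (metal in concentrate / concentrate mass) * 100
= (153.67 / 238) * 100
= 0.6456722689 * 100
= 64.5672%

64.5672%


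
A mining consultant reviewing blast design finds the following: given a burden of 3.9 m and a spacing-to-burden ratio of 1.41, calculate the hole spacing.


Spacing = burden * ratio
= 3.9 * 1.41
= 5.499 m

5.499 m


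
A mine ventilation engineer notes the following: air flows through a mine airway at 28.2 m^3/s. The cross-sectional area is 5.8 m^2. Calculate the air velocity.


Velocity = flow rate / cross-sectional area
= 28.2 / 5.8
= 4.8621 m/s

4.8621 m/s


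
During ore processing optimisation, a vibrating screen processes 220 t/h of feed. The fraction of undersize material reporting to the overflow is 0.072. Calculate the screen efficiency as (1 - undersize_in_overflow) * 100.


92.8%

Screen efficiency = (1 - fraction of undersize in overflow) * 100
= (1 - 0.072) * 100
= 0.928 * 100
= 92.8%


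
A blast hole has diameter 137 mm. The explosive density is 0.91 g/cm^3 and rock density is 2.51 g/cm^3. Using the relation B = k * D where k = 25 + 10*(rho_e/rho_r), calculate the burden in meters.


First, compute k:
rho_e / rho_r = 0.91 / 2.51 = 0.3625498008
k = 25 + 10 * 0.3625498008 = 28.62549801
Then, compute burden:
B = k * D / 1000 = 28.62549801 * 137 / 1000
= 3921.693227 / 1000
= 3.9217 m

3.9217 m


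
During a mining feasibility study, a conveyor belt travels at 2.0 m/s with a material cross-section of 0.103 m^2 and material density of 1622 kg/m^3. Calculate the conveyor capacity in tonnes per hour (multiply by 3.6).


1202.8752 t/h

Volumetric flow = speed * area
= 2.0 * 0.103 = 0.206 m^3/s
Mass flow = volumetric * density
= 0.206 * 1622 = 334.132 kg/s
Convert to t/h: multiply by 3.6
Capacity = 334.132 * 3.6
= 1202.8752 t/h


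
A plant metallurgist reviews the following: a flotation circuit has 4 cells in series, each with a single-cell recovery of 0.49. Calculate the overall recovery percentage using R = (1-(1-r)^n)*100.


93.2348%

Complement of single-cell recovery:
1 - r = 1 - 0.49 = 0.51
Raise to power n:
(1 - r)^4 = 0.51^4 = 0.06765201
Overall recovery:
R = (1 - 0.06765201) * 100
= 93.2348%


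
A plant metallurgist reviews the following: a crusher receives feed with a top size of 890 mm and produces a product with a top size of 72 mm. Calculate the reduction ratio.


12.3611

Reduction ratio = feed size / product size
= 890 / 72
= 12.3611


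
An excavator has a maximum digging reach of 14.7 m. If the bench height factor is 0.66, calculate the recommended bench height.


9.702 m

Bench height = reach * factor
= 14.7 * 0.66
= 9.702 m


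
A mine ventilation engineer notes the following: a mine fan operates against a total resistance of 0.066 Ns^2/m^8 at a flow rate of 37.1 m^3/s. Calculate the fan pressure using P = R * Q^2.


90.8431 Pa

Compute Q^2:
Q^2 = 37.1^2 = 1376.41
Compute pressure:
P = R * Q^2 = 0.066 * 1376.41
= 90.8431 Pa


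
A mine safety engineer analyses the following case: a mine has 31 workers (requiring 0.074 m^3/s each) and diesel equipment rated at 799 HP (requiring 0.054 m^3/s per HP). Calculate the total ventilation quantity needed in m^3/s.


Airflow for workers:
Q_people = 31 * 0.074 = 2.294 m^3/s
Airflow for diesel equipment:
Q_diesel = 799 * 0.054 = 43.146 m^3/s
Total ventilation:
Q_total = 2.294 + 43.146
= 45.44 m^3/s

45.44 m^3/s


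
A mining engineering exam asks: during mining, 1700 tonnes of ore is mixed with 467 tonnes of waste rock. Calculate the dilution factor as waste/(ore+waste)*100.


Total material = ore + waste
= 1700 + 467 = 2167 tonnes
Dilution = waste / total * 100
= 467 / 2167 * 100
= 0.2155053069 * 100
= 21.5505%

21.5505%


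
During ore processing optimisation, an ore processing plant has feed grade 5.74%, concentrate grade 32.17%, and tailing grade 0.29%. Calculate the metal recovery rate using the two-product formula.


95.8114%

Using the two-product formula:
R = 100 * c * (f - t) / (f * (c - t))
Numerator = 100 * 32.17 * (5.74 - 0.29)
= 100 * 32.17 * 5.45
= 17532.65
Denominator = 5.74 * (32.17 - 0.29)
= 5.74 * 31.88
= 182.9912
R = 17532.65 / 182.9912
= 95.8114%


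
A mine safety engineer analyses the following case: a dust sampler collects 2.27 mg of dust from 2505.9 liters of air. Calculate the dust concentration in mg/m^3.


Convert liters to m^3: 1 m^3 = 1000 L
Concentration = mass / volume * 1000
= 2.27 / 2505.9 * 1000
= 0.0009058621653 * 1000
= 0.9059 mg/m^3

0.9059 mg/m^3


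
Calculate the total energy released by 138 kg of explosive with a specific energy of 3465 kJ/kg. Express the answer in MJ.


478.17 MJ

Energy = mass * specific_energy / 1000
= 138 * 3465 / 1000
= 478170 / 1000
= 478.17 MJ


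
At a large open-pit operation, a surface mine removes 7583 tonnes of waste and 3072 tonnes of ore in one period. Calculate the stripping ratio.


2.4684

Stripping ratio = waste tonnage / ore tonnage
= 7583 / 3072
= 2.4684


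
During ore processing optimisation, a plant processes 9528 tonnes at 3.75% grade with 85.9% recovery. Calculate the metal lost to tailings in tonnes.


50.3793 tonnes

Total metal in feed:
= 9528 * 3.75 / 100 = 357.3 tonnes
Metal recovered:
= 357.3 * 85.9 / 100 = 306.9207 tonnes
Metal lost to tailings:
= 357.3 - 306.9207
= 50.3793 tonnes


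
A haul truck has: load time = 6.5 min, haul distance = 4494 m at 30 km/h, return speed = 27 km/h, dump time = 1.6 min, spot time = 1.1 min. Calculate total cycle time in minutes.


28.1747 min

Convert haul speed to m/min: 30 * 1000/60 = 500 m/min
Haul time = 4494 / 500 = 8.988 min
Convert return speed to m/min: 27 * 1000/60 = 450 m/min
Return time = 4494 / 450 = 9.986666667 min
Total cycle time:
= 6.5 + 8.988 + 1.6 + 9.986666667 + 1.1
= 28.1747 min


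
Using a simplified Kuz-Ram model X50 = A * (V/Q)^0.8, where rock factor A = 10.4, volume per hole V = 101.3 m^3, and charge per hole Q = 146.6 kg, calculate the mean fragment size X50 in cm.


7.7377 cm

Compute V/Q:
V/Q = 101.3 / 146.6 = 0.6909959072
Raise to the power 0.8:
(V/Q)^0.8 = 0.6909959072^0.8 = 0.7440127535
Multiply by A:
X50 = 10.4 * 0.7440127535
= 7.7377 cm


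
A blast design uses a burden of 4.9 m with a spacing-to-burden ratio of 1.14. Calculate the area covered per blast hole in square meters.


First, find the spacing:
Spacing = burden * ratio = 4.9 * 1.14
= 5.586 m
Then, calculate the area:
Area = burden * spacing = 4.9 * 5.586
= 27.3714 m^2

27.3714 m^2


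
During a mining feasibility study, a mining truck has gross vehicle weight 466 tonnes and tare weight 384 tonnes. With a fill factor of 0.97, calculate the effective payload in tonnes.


Maximum payload = gross - tare
= 466 - 384 = 82 tonnes
Effective payload = max payload * fill factor
= 82 * 0.97
= 79.54 tonnes

79.54 tonnes


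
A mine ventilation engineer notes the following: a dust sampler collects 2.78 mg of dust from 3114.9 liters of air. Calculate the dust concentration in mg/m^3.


Convert liters to m^3: 1 m^3 = 1000 L
Concentration = mass / volume * 1000
= 2.78 / 3114.9 * 1000
= 0.0008924845099 * 1000
= 0.8925 mg/m^3

0.8925 mg/m^3


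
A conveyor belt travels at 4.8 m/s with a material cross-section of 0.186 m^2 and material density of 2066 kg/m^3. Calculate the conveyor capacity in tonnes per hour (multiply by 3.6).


6640.2893 t/h

Volumetric flow = speed * area
= 4.8 * 0.186 = 0.8928 m^3/s
Mass flow = volumetric * density
= 0.8928 * 2066 = 1844.5248 kg/s
Convert to t/h: multiply by 3.6
Capacity = 1844.5248 * 3.6
= 6640.2893 t/h


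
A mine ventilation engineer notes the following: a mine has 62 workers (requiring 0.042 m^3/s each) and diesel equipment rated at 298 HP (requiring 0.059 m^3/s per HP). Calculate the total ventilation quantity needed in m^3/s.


Airflow for workers:
Q_people = 62 * 0.042 = 2.604 m^3/s
Airflow for diesel equipment:
Q_diesel = 298 * 0.059 = 17.582 m^3/s
Total ventilation:
Q_total = 2.604 + 17.582
= 20.186 m^3/s

20.186 m^3/s


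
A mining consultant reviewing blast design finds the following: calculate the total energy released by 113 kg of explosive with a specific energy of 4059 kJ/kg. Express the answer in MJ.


458.667 MJ

Energy = mass * specific_energy / 1000
= 113 * 4059 / 1000
= 458667 / 1000
= 458.667 MJ


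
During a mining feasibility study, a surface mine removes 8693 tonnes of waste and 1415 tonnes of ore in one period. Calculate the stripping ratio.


6.1435

Stripping ratio = waste tonnage / ore tonnage
= 8693 / 1415
= 6.1435


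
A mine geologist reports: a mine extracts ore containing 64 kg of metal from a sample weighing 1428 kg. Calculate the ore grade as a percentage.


Ore grade = (metal mass / ore mass) * 100
= (64 / 1428) * 100
= 0.04481792717 * 100
= 4.4818%

4.4818%


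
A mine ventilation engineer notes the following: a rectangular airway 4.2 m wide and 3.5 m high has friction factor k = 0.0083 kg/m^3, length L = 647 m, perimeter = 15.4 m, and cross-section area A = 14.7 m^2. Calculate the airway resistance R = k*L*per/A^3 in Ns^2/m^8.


0.026 Ns^2/m^8

Compute the numerator:
k * L * per = 0.0083 * 647 * 15.4
= 82.69954
Compute the denominator:
A^3 = 14.7^3 = 3176.523
Resistance:
R = 82.69954 / 3176.523
= 0.026 Ns^2/m^8


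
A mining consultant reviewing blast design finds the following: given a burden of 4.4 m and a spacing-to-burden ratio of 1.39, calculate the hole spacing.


Spacing = burden * ratio
= 4.4 * 1.39
= 6.116 m

6.116 m


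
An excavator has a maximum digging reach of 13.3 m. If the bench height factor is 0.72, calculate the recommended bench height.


9.576 m

Bench height = reach * factor
= 13.3 * 0.72
= 9.576 m


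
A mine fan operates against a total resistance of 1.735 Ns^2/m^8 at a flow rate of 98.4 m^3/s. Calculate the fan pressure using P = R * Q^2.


16799.2416 Pa

Compute Q^2:
Q^2 = 98.4^2 = 9682.56
Compute pressure:
P = R * Q^2 = 1.735 * 9682.56
= 16799.2416 Pa


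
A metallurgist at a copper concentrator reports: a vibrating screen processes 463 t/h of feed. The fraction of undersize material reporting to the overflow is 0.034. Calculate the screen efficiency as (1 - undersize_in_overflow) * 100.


96.6%

Screen efficiency = (1 - fraction of undersize in overflow) * 100
= (1 - 0.034) * 100
= 0.966 * 100
= 96.6%


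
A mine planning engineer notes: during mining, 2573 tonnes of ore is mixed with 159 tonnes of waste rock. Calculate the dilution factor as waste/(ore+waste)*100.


5.8199%

Total material = ore + waste
= 2573 + 159 = 2732 tonnes
Dilution = waste / total * 100
= 159 / 2732 * 100
= 0.05819912152 * 100
= 5.8199%


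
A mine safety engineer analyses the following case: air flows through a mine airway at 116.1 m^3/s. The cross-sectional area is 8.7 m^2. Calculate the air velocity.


13.3448 m/s

Velocity = flow rate / cross-sectional area
= 116.1 / 8.7
= 13.3448 m/s


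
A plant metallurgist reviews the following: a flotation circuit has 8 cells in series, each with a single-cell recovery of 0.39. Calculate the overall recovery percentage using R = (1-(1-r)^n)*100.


98.0829%

Complement of single-cell recovery:
1 - r = 1 - 0.39 = 0.61
Raise to power n:
(1 - r)^8 = 0.61^8 = 0.0191707313
Overall recovery:
R = (1 - 0.0191707313) * 100
= 98.0829%


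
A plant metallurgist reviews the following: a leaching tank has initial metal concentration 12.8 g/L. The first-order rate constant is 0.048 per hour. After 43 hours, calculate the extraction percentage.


Compute the exponent:
-k * t = -0.048 * 43 = -2.064
Remaining concentration:
C = 12.8 * exp(-2.064)
= 12.8 * 0.1269451723
= 1.624898205 g/L
Extracted = 12.8 - 1.624898205 = 11.17510179 g/L
Extraction % = 11.17510179 / 12.8 * 100
= 87.3055%

87.3055%


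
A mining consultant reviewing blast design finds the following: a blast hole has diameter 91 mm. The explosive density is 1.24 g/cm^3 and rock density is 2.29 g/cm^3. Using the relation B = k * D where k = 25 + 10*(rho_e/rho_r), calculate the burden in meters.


First, compute k:
rho_e / rho_r = 1.24 / 2.29 = 0.5414847162
k = 25 + 10 * 0.5414847162 = 30.41484716
Then, compute burden:
B = k * D / 1000 = 30.41484716 * 91 / 1000
= 2767.751092 / 1000
= 2.7678 m

2.7678 m


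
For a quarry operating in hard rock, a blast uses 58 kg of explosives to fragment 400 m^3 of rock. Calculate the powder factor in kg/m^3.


0.145 kg/m^3

Powder factor = explosive mass / rock volume
= 58 / 400
= 0.145 kg/m^3


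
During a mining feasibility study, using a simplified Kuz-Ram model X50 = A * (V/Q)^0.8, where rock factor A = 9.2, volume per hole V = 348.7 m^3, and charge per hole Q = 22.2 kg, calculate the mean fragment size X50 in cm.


Compute V/Q:
V/Q = 348.7 / 22.2 = 15.70720721
Raise to the power 0.8:
(V/Q)^0.8 = 15.70720721^0.8 = 9.054806592
Multiply by A:
X50 = 9.2 * 9.054806592
= 83.3042 cm

83.3042 cm


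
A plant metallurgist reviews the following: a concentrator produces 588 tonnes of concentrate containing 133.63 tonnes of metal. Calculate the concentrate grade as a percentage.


Grade = (metal in concentrate / concentrate mass) * 100
= (133.63 / 588) * 100
= 0.2272619048 * 100
= 22.7262%

22.7262%


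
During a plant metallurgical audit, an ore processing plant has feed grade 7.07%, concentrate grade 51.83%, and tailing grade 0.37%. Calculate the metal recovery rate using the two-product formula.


Using the two-product formula:
R = 100 * c * (f - t) / (f * (c - t))
Numerator = 100 * 51.83 * (7.07 - 0.37)
= 100 * 51.83 * 6.7
= 34726.1
Denominator = 7.07 * (51.83 - 0.37)
= 7.07 * 51.46
= 363.8222
R = 34726.1 / 363.8222
= 95.448%

95.448%


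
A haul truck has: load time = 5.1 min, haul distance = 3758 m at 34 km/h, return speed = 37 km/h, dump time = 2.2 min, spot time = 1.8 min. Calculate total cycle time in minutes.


21.8258 min

Convert haul speed to m/min: 34 * 1000/60 = 566.6666667 m/min
Haul time = 3758 / 566.6666667 = 6.631764706 min
Convert return speed to m/min: 37 * 1000/60 = 616.6666667 m/min
Return time = 3758 / 616.6666667 = 6.094054054 min
Total cycle time:
= 5.1 + 6.631764706 + 2.2 + 6.094054054 + 1.8
= 21.8258 min


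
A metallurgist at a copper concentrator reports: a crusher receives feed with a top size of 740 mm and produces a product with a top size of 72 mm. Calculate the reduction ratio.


10.2778

Reduction ratio = feed size / product size
= 740 / 72
= 10.2778


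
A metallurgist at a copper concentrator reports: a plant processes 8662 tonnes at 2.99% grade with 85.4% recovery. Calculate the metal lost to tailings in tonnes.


Total metal in feed:
= 8662 * 2.99 / 100 = 258.9938 tonnes
Metal recovered:
= 258.9938 * 85.4 / 100 = 221.1807052 tonnes
Metal lost to tailings:
= 258.9938 - 221.1807052
= 37.8131 tonnes

37.8131 tonnes


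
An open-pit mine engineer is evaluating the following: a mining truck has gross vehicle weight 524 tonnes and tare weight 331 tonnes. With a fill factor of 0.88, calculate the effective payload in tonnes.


169.84 tonnes

Maximum payload = gross - tare
= 524 - 331 = 193 tonnes
Effective payload = max payload * fill factor
= 193 * 0.88
= 169.84 tonnes


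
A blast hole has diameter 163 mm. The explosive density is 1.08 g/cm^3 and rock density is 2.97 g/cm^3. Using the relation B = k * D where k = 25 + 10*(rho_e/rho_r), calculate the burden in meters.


First, compute k:
rho_e / rho_r = 1.08 / 2.97 = 0.3636363636
k = 25 + 10 * 0.3636363636 = 28.63636364
Then, compute burden:
B = k * D / 1000 = 28.63636364 * 163 / 1000
= 4667.727273 / 1000
= 4.6677 m

4.6677 m


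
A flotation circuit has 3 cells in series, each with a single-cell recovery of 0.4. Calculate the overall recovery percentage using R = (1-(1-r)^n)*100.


78.4%

Complement of single-cell recovery:
1 - r = 1 - 0.4 = 0.6
Raise to power n:
(1 - r)^3 = 0.6^3 = 0.216
Overall recovery:
R = (1 - 0.216) * 100
= 78.4%


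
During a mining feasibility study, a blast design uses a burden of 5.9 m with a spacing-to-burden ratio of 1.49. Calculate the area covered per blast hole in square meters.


51.8669 m^2

First, find the spacing:
Spacing = burden * ratio = 5.9 * 1.49
= 8.791 m
Then, calculate the area:
Area = burden * spacing = 5.9 * 8.791
= 51.8669 m^2


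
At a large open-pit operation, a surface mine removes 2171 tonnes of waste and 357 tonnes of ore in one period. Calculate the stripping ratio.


Stripping ratio = waste tonnage / ore tonnage
= 2171 / 357
= 6.0812

6.0812


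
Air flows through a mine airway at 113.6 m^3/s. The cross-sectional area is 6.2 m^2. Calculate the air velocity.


18.3226 m/s

Velocity = flow rate / cross-sectional area
= 113.6 / 6.2
= 18.3226 m/s


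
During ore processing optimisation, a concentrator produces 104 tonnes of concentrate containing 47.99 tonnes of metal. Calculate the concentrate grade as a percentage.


Grade = (metal in concentrate / concentrate mass) * 100
= (47.99 / 104) * 100
= 0.4614423077 * 100
= 46.1442%

46.1442%


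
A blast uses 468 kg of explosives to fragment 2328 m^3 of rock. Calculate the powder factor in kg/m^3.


0.201 kg/m^3

Powder factor = explosive mass / rock volume
= 468 / 2328
= 0.201 kg/m^3


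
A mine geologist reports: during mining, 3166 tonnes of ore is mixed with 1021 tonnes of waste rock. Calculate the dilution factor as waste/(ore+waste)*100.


Total material = ore + waste
= 3166 + 1021 = 4187 tonnes
Dilution = waste / total * 100
= 1021 / 4187 * 100
= 0.2438500119 * 100
= 24.385%

24.385%


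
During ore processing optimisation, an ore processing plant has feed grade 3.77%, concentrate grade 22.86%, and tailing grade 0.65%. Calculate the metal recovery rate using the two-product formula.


Using the two-product formula:
R = 100 * c * (f - t) / (f * (c - t))
Numerator = 100 * 22.86 * (3.77 - 0.65)
= 100 * 22.86 * 3.12
= 7132.32
Denominator = 3.77 * (22.86 - 0.65)
= 3.77 * 22.21
= 83.7317
R = 7132.32 / 83.7317
= 85.1806%

85.1806%


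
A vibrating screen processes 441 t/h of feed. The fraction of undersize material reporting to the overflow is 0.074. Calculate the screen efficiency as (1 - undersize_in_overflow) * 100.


Screen efficiency = (1 - fraction of undersize in overflow) * 100
= (1 - 0.074) * 100
= 0.926 * 100
= 92.6%

92.6%


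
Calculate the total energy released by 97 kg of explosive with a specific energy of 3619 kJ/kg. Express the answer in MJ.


351.043 MJ

Energy = mass * specific_energy / 1000
= 97 * 3619 / 1000
= 351043 / 1000
= 351.043 MJ


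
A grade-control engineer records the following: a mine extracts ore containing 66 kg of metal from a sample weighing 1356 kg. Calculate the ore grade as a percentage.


4.8673%

Ore grade = (metal mass / ore mass) * 100
= (66 / 1356) * 100
= 0.04867256637 * 100
= 4.8673%


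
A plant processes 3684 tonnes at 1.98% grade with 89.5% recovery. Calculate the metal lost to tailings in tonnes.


Total metal in feed:
= 3684 * 1.98 / 100 = 72.9432 tonnes
Metal recovered:
= 72.9432 * 89.5 / 100 = 65.284164 tonnes
Metal lost to tailings:
= 72.9432 - 65.284164
= 7.659 tonnes

7.659 tonnes


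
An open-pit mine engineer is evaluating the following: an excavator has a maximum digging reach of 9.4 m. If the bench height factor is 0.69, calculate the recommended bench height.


6.486 m

Bench height = reach * factor
= 9.4 * 0.69
= 6.486 m


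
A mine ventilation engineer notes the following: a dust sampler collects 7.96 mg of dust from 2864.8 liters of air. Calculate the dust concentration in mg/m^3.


2.7786 mg/m^3

Convert liters to m^3: 1 m^3 = 1000 L
Concentration = mass / volume * 1000
= 7.96 / 2864.8 * 1000
= 0.002778553477 * 1000
= 2.7786 mg/m^3


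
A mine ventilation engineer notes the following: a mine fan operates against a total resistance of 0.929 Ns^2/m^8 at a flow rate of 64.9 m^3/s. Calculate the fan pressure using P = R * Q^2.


3912.9573 Pa

Compute Q^2:
Q^2 = 64.9^2 = 4212.01
Compute pressure:
P = R * Q^2 = 0.929 * 4212.01
= 3912.9573 Pa


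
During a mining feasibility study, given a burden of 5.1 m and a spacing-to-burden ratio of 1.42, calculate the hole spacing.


7.242 m

Spacing = burden * ratio
= 5.1 * 1.42
= 7.242 m


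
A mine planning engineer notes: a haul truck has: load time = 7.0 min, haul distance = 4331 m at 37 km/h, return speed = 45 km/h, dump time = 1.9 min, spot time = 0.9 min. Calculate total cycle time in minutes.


22.5979 min

Convert haul speed to m/min: 37 * 1000/60 = 616.6666667 m/min
Haul time = 4331 / 616.6666667 = 7.023243243 min
Convert return speed to m/min: 45 * 1000/60 = 750 m/min
Return time = 4331 / 750 = 5.774666667 min
Total cycle time:
= 7.0 + 7.023243243 + 1.9 + 5.774666667 + 0.9
= 22.5979 min


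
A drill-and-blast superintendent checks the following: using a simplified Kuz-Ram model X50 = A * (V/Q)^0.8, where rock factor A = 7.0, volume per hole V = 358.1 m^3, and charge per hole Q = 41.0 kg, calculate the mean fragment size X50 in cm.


39.6346 cm

Compute V/Q:
V/Q = 358.1 / 41.0 = 8.734146341
Raise to the power 0.8:
(V/Q)^0.8 = 8.734146341^0.8 = 5.662084826
Multiply by A:
X50 = 7.0 * 5.662084826
= 39.6346 cm


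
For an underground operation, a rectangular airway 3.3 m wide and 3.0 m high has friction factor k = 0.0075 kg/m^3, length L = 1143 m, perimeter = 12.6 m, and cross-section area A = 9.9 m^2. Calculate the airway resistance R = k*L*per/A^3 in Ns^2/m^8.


0.1113 Ns^2/m^8

Compute the numerator:
k * L * per = 0.0075 * 1143 * 12.6
= 108.0135
Compute the denominator:
A^3 = 9.9^3 = 970.299
Resistance:
R = 108.0135 / 970.299
= 0.1113 Ns^2/m^8


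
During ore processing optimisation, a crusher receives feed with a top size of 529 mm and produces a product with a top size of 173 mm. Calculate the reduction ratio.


Reduction ratio = feed size / product size
= 529 / 173
= 3.0578

3.0578


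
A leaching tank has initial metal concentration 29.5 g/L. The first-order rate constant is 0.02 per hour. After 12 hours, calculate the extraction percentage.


21.3372%

Compute the exponent:
-k * t = -0.02 * 12 = -0.24
Remaining concentration:
C = 29.5 * exp(-0.24)
= 29.5 * 0.7866278611
= 23.2055219 g/L
Extracted = 29.5 - 23.2055219 = 6.294478099 g/L
Extraction % = 6.294478099 / 29.5 * 100
= 21.3372%


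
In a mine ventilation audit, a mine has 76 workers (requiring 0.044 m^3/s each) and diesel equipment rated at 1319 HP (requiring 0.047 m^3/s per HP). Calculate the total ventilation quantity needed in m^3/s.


65.337 m^3/s

Airflow for workers:
Q_people = 76 * 0.044 = 3.344 m^3/s
Airflow for diesel equipment:
Q_diesel = 1319 * 0.047 = 61.993 m^3/s
Total ventilation:
Q_total = 3.344 + 61.993
= 65.337 m^3/s


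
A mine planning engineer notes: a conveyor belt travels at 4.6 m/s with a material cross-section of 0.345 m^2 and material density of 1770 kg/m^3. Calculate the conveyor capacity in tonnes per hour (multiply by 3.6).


Volumetric flow = speed * area
= 4.6 * 0.345 = 1.587 m^3/s
Mass flow = volumetric * density
= 1.587 * 1770 = 2808.99 kg/s
Convert to t/h: multiply by 3.6
Capacity = 2808.99 * 3.6
= 10112.364 t/h

10112.364 t/h


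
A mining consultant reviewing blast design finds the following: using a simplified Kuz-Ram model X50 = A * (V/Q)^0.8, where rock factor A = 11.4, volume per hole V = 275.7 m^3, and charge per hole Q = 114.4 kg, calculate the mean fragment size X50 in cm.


23.0416 cm

Compute V/Q:
V/Q = 275.7 / 114.4 = 2.409965035
Raise to the power 0.8:
(V/Q)^0.8 = 2.409965035^0.8 = 2.02119676
Multiply by A:
X50 = 11.4 * 2.02119676
= 23.0416 cm


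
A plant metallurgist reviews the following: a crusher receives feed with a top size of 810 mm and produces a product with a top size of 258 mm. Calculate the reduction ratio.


Reduction ratio = feed size / product size
= 810 / 258
= 3.1395

3.1395


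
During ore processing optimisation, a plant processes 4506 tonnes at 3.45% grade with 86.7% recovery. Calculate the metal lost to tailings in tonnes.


Total metal in feed:
= 4506 * 3.45 / 100 = 155.457 tonnes
Metal recovered:
= 155.457 * 86.7 / 100 = 134.781219 tonnes
Metal lost to tailings:
= 155.457 - 134.781219
= 20.6758 tonnes

20.6758 tonnes


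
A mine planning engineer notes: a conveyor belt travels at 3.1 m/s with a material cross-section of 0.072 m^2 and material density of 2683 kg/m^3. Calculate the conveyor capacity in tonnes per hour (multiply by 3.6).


2155.8442 t/h

Volumetric flow = speed * area
= 3.1 * 0.072 = 0.2232 m^3/s
Mass flow = volumetric * density
= 0.2232 * 2683 = 598.8456 kg/s
Convert to t/h: multiply by 3.6
Capacity = 598.8456 * 3.6
= 2155.8442 t/h


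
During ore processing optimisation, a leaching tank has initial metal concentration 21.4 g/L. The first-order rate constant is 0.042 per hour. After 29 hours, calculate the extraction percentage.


70.4179%

Compute the exponent:
-k * t = -0.042 * 29 = -1.218
Remaining concentration:
C = 21.4 * exp(-1.218)
= 21.4 * 0.2958212181
= 6.330574068 g/L
Extracted = 21.4 - 6.330574068 = 15.06942593 g/L
Extraction % = 15.06942593 / 21.4 * 100
= 70.4179%


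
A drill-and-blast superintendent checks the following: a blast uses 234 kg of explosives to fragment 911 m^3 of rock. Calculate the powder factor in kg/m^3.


0.2569 kg/m^3

Powder factor = explosive mass / rock volume
= 234 / 911
= 0.2569 kg/m^3


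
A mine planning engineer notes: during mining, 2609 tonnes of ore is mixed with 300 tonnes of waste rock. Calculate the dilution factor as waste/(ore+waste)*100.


10.3128%

Total material = ore + waste
= 2609 + 300 = 2909 tonnes
Dilution = waste / total * 100
= 300 / 2909 * 100
= 0.1031282228 * 100
= 10.3128%


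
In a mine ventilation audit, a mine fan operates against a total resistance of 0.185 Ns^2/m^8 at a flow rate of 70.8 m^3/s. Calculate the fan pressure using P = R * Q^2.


927.3384 Pa

Compute Q^2:
Q^2 = 70.8^2 = 5012.64
Compute pressure:
P = R * Q^2 = 0.185 * 5012.64
= 927.3384 Pa


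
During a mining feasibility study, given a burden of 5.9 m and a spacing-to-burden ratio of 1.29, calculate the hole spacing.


Spacing = burden * ratio
= 5.9 * 1.29
= 7.611 m

7.611 m


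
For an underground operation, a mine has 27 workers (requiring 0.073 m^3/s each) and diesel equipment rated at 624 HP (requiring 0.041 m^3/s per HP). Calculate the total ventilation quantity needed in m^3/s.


Airflow for workers:
Q_people = 27 * 0.073 = 1.971 m^3/s
Airflow for diesel equipment:
Q_diesel = 624 * 0.041 = 25.584 m^3/s
Total ventilation:
Q_total = 1.971 + 25.584
= 27.555 m^3/s

27.555 m^3/s


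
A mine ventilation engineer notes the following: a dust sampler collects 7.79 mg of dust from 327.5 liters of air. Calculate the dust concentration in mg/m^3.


23.7863 mg/m^3

Convert liters to m^3: 1 m^3 = 1000 L
Concentration = mass / volume * 1000
= 7.79 / 327.5 * 1000
= 0.02378625954 * 1000
= 23.7863 mg/m^3


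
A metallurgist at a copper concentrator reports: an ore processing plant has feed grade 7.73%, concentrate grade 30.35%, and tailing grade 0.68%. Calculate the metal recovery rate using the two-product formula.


Using the two-product formula:
R = 100 * c * (f - t) / (f * (c - t))
Numerator = 100 * 30.35 * (7.73 - 0.68)
= 100 * 30.35 * 7.05
= 21396.75
Denominator = 7.73 * (30.35 - 0.68)
= 7.73 * 29.67
= 229.3491
R = 21396.75 / 229.3491
= 93.2934%

93.2934%


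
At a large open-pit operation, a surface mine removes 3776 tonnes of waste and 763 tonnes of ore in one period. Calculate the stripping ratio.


Stripping ratio = waste tonnage / ore tonnage
= 3776 / 763
= 4.9489

4.9489


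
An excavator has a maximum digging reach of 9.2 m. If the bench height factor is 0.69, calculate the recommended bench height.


Bench height = reach * factor
= 9.2 * 0.69
= 6.348 m

6.348 m


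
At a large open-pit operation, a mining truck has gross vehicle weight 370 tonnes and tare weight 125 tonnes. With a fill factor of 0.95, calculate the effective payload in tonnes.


232.75 tonnes

Maximum payload = gross - tare
= 370 - 125 = 245 tonnes
Effective payload = max payload * fill factor
= 245 * 0.95
= 232.75 tonnes


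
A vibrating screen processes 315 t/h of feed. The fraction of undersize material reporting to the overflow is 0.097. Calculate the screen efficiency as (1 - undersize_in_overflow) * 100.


90.3%

Screen efficiency = (1 - fraction of undersize in overflow) * 100
= (1 - 0.097) * 100
= 0.903 * 100
= 90.3%
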